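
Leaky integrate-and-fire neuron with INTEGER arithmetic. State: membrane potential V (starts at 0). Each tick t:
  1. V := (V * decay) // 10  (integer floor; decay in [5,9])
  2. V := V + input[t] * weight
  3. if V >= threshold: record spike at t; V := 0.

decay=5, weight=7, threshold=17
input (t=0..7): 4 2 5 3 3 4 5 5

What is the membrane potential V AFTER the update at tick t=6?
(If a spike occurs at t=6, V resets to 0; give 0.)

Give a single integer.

t=0: input=4 -> V=0 FIRE
t=1: input=2 -> V=14
t=2: input=5 -> V=0 FIRE
t=3: input=3 -> V=0 FIRE
t=4: input=3 -> V=0 FIRE
t=5: input=4 -> V=0 FIRE
t=6: input=5 -> V=0 FIRE
t=7: input=5 -> V=0 FIRE

Answer: 0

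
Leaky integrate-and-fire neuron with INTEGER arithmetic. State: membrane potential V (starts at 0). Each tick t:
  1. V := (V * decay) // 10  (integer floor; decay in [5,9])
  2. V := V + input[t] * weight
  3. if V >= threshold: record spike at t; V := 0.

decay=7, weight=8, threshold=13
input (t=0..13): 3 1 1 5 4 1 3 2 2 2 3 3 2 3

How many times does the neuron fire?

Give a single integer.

t=0: input=3 -> V=0 FIRE
t=1: input=1 -> V=8
t=2: input=1 -> V=0 FIRE
t=3: input=5 -> V=0 FIRE
t=4: input=4 -> V=0 FIRE
t=5: input=1 -> V=8
t=6: input=3 -> V=0 FIRE
t=7: input=2 -> V=0 FIRE
t=8: input=2 -> V=0 FIRE
t=9: input=2 -> V=0 FIRE
t=10: input=3 -> V=0 FIRE
t=11: input=3 -> V=0 FIRE
t=12: input=2 -> V=0 FIRE
t=13: input=3 -> V=0 FIRE

Answer: 12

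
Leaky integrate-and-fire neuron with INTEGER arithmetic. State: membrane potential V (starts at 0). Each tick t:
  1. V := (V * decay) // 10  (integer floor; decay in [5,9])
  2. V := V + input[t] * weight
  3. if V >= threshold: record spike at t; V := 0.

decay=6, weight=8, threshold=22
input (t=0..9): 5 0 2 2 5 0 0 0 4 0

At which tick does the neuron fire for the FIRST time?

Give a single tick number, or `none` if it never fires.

Answer: 0

Derivation:
t=0: input=5 -> V=0 FIRE
t=1: input=0 -> V=0
t=2: input=2 -> V=16
t=3: input=2 -> V=0 FIRE
t=4: input=5 -> V=0 FIRE
t=5: input=0 -> V=0
t=6: input=0 -> V=0
t=7: input=0 -> V=0
t=8: input=4 -> V=0 FIRE
t=9: input=0 -> V=0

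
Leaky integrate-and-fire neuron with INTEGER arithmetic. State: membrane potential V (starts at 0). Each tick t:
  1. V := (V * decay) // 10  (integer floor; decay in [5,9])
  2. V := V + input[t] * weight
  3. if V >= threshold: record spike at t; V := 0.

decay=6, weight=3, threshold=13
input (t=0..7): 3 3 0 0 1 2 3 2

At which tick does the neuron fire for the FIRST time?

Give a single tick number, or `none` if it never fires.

Answer: 1

Derivation:
t=0: input=3 -> V=9
t=1: input=3 -> V=0 FIRE
t=2: input=0 -> V=0
t=3: input=0 -> V=0
t=4: input=1 -> V=3
t=5: input=2 -> V=7
t=6: input=3 -> V=0 FIRE
t=7: input=2 -> V=6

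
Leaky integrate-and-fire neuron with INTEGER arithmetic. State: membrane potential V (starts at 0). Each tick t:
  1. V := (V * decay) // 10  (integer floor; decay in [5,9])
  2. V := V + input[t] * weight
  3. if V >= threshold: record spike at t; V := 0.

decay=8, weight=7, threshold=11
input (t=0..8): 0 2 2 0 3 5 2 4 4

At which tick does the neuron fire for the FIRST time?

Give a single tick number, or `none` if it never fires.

t=0: input=0 -> V=0
t=1: input=2 -> V=0 FIRE
t=2: input=2 -> V=0 FIRE
t=3: input=0 -> V=0
t=4: input=3 -> V=0 FIRE
t=5: input=5 -> V=0 FIRE
t=6: input=2 -> V=0 FIRE
t=7: input=4 -> V=0 FIRE
t=8: input=4 -> V=0 FIRE

Answer: 1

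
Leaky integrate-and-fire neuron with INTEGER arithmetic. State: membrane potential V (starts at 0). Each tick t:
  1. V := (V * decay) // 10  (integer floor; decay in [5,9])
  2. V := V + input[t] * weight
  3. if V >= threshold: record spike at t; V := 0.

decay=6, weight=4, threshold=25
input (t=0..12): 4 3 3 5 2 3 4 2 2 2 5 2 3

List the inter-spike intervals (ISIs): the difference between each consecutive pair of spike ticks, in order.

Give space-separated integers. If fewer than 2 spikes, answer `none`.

t=0: input=4 -> V=16
t=1: input=3 -> V=21
t=2: input=3 -> V=24
t=3: input=5 -> V=0 FIRE
t=4: input=2 -> V=8
t=5: input=3 -> V=16
t=6: input=4 -> V=0 FIRE
t=7: input=2 -> V=8
t=8: input=2 -> V=12
t=9: input=2 -> V=15
t=10: input=5 -> V=0 FIRE
t=11: input=2 -> V=8
t=12: input=3 -> V=16

Answer: 3 4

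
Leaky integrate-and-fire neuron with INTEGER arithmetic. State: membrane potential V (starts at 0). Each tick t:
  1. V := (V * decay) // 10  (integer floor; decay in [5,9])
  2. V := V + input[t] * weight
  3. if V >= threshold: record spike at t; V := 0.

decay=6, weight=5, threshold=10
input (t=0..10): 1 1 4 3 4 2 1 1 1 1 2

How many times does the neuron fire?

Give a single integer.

Answer: 6

Derivation:
t=0: input=1 -> V=5
t=1: input=1 -> V=8
t=2: input=4 -> V=0 FIRE
t=3: input=3 -> V=0 FIRE
t=4: input=4 -> V=0 FIRE
t=5: input=2 -> V=0 FIRE
t=6: input=1 -> V=5
t=7: input=1 -> V=8
t=8: input=1 -> V=9
t=9: input=1 -> V=0 FIRE
t=10: input=2 -> V=0 FIRE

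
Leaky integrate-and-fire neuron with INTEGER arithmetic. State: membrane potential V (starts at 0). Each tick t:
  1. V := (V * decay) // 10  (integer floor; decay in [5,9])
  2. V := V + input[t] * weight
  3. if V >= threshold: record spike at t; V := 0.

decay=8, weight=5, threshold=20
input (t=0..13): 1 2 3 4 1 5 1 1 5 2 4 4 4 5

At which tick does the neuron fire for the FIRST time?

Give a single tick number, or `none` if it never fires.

t=0: input=1 -> V=5
t=1: input=2 -> V=14
t=2: input=3 -> V=0 FIRE
t=3: input=4 -> V=0 FIRE
t=4: input=1 -> V=5
t=5: input=5 -> V=0 FIRE
t=6: input=1 -> V=5
t=7: input=1 -> V=9
t=8: input=5 -> V=0 FIRE
t=9: input=2 -> V=10
t=10: input=4 -> V=0 FIRE
t=11: input=4 -> V=0 FIRE
t=12: input=4 -> V=0 FIRE
t=13: input=5 -> V=0 FIRE

Answer: 2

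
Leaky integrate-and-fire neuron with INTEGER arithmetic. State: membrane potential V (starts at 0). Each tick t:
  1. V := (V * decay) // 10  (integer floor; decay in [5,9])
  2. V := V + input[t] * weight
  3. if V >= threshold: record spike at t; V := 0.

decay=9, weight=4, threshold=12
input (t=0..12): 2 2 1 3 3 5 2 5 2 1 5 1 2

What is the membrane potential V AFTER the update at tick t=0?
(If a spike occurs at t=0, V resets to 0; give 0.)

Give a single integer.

Answer: 8

Derivation:
t=0: input=2 -> V=8
t=1: input=2 -> V=0 FIRE
t=2: input=1 -> V=4
t=3: input=3 -> V=0 FIRE
t=4: input=3 -> V=0 FIRE
t=5: input=5 -> V=0 FIRE
t=6: input=2 -> V=8
t=7: input=5 -> V=0 FIRE
t=8: input=2 -> V=8
t=9: input=1 -> V=11
t=10: input=5 -> V=0 FIRE
t=11: input=1 -> V=4
t=12: input=2 -> V=11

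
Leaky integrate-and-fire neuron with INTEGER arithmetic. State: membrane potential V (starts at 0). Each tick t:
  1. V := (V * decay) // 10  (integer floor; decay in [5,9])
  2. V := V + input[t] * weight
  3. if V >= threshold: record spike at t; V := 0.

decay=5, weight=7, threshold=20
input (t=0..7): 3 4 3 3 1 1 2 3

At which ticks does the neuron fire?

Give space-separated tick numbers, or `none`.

Answer: 0 1 2 3 7

Derivation:
t=0: input=3 -> V=0 FIRE
t=1: input=4 -> V=0 FIRE
t=2: input=3 -> V=0 FIRE
t=3: input=3 -> V=0 FIRE
t=4: input=1 -> V=7
t=5: input=1 -> V=10
t=6: input=2 -> V=19
t=7: input=3 -> V=0 FIRE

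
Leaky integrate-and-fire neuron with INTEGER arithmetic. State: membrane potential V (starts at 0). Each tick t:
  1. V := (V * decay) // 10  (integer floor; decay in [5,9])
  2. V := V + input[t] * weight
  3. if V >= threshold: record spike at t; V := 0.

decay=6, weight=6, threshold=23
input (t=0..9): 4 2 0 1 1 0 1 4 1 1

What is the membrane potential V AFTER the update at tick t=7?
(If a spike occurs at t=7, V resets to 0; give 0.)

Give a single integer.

Answer: 0

Derivation:
t=0: input=4 -> V=0 FIRE
t=1: input=2 -> V=12
t=2: input=0 -> V=7
t=3: input=1 -> V=10
t=4: input=1 -> V=12
t=5: input=0 -> V=7
t=6: input=1 -> V=10
t=7: input=4 -> V=0 FIRE
t=8: input=1 -> V=6
t=9: input=1 -> V=9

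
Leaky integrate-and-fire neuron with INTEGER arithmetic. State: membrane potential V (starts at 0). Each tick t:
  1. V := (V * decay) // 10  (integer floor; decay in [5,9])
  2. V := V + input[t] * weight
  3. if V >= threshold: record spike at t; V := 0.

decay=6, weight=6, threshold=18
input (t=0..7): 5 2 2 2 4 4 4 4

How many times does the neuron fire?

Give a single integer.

t=0: input=5 -> V=0 FIRE
t=1: input=2 -> V=12
t=2: input=2 -> V=0 FIRE
t=3: input=2 -> V=12
t=4: input=4 -> V=0 FIRE
t=5: input=4 -> V=0 FIRE
t=6: input=4 -> V=0 FIRE
t=7: input=4 -> V=0 FIRE

Answer: 6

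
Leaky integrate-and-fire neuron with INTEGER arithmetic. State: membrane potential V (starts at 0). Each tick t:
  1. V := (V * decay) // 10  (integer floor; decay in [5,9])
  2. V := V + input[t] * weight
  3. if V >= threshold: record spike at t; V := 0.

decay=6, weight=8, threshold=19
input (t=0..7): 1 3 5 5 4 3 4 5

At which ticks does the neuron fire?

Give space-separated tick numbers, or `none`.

t=0: input=1 -> V=8
t=1: input=3 -> V=0 FIRE
t=2: input=5 -> V=0 FIRE
t=3: input=5 -> V=0 FIRE
t=4: input=4 -> V=0 FIRE
t=5: input=3 -> V=0 FIRE
t=6: input=4 -> V=0 FIRE
t=7: input=5 -> V=0 FIRE

Answer: 1 2 3 4 5 6 7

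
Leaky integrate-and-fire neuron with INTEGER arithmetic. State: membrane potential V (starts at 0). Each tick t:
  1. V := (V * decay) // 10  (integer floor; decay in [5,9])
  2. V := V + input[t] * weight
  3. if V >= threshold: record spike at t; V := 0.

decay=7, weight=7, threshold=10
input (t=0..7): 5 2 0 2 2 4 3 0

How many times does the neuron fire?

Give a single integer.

Answer: 6

Derivation:
t=0: input=5 -> V=0 FIRE
t=1: input=2 -> V=0 FIRE
t=2: input=0 -> V=0
t=3: input=2 -> V=0 FIRE
t=4: input=2 -> V=0 FIRE
t=5: input=4 -> V=0 FIRE
t=6: input=3 -> V=0 FIRE
t=7: input=0 -> V=0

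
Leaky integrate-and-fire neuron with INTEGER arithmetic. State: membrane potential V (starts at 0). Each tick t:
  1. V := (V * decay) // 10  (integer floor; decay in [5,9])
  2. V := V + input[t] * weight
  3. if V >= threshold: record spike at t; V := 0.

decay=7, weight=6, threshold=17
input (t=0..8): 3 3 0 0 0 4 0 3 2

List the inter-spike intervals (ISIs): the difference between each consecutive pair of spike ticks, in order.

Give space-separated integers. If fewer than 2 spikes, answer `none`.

Answer: 1 4 2

Derivation:
t=0: input=3 -> V=0 FIRE
t=1: input=3 -> V=0 FIRE
t=2: input=0 -> V=0
t=3: input=0 -> V=0
t=4: input=0 -> V=0
t=5: input=4 -> V=0 FIRE
t=6: input=0 -> V=0
t=7: input=3 -> V=0 FIRE
t=8: input=2 -> V=12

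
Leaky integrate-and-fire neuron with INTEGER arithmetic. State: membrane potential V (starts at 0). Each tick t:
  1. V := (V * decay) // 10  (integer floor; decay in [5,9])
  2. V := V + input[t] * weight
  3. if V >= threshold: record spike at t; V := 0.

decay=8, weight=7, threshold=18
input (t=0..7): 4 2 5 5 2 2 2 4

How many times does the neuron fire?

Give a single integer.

t=0: input=4 -> V=0 FIRE
t=1: input=2 -> V=14
t=2: input=5 -> V=0 FIRE
t=3: input=5 -> V=0 FIRE
t=4: input=2 -> V=14
t=5: input=2 -> V=0 FIRE
t=6: input=2 -> V=14
t=7: input=4 -> V=0 FIRE

Answer: 5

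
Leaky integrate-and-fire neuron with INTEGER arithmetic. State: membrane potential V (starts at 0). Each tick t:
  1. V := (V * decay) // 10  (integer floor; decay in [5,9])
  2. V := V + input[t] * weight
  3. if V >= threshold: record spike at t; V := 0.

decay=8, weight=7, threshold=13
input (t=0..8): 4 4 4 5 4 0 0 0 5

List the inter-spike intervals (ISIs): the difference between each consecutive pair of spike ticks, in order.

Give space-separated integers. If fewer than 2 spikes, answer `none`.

Answer: 1 1 1 1 4

Derivation:
t=0: input=4 -> V=0 FIRE
t=1: input=4 -> V=0 FIRE
t=2: input=4 -> V=0 FIRE
t=3: input=5 -> V=0 FIRE
t=4: input=4 -> V=0 FIRE
t=5: input=0 -> V=0
t=6: input=0 -> V=0
t=7: input=0 -> V=0
t=8: input=5 -> V=0 FIRE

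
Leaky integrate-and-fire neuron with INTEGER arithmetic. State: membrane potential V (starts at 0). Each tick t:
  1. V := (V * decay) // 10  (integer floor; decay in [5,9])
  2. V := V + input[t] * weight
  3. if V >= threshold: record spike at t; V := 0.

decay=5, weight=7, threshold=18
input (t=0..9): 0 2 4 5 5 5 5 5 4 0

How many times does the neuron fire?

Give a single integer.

t=0: input=0 -> V=0
t=1: input=2 -> V=14
t=2: input=4 -> V=0 FIRE
t=3: input=5 -> V=0 FIRE
t=4: input=5 -> V=0 FIRE
t=5: input=5 -> V=0 FIRE
t=6: input=5 -> V=0 FIRE
t=7: input=5 -> V=0 FIRE
t=8: input=4 -> V=0 FIRE
t=9: input=0 -> V=0

Answer: 7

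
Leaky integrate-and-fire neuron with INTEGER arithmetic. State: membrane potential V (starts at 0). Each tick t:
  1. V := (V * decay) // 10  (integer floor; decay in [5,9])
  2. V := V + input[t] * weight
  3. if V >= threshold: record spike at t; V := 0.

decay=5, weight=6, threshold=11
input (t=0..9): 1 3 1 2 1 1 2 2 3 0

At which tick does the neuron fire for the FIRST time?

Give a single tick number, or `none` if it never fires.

Answer: 1

Derivation:
t=0: input=1 -> V=6
t=1: input=3 -> V=0 FIRE
t=2: input=1 -> V=6
t=3: input=2 -> V=0 FIRE
t=4: input=1 -> V=6
t=5: input=1 -> V=9
t=6: input=2 -> V=0 FIRE
t=7: input=2 -> V=0 FIRE
t=8: input=3 -> V=0 FIRE
t=9: input=0 -> V=0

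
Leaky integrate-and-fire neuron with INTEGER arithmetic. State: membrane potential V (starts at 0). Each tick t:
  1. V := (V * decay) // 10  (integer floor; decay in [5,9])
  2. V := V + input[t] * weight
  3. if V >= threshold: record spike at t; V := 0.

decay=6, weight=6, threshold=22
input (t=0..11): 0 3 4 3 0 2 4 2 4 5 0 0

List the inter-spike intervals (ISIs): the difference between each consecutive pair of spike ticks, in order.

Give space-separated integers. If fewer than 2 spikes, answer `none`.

Answer: 4 2 1

Derivation:
t=0: input=0 -> V=0
t=1: input=3 -> V=18
t=2: input=4 -> V=0 FIRE
t=3: input=3 -> V=18
t=4: input=0 -> V=10
t=5: input=2 -> V=18
t=6: input=4 -> V=0 FIRE
t=7: input=2 -> V=12
t=8: input=4 -> V=0 FIRE
t=9: input=5 -> V=0 FIRE
t=10: input=0 -> V=0
t=11: input=0 -> V=0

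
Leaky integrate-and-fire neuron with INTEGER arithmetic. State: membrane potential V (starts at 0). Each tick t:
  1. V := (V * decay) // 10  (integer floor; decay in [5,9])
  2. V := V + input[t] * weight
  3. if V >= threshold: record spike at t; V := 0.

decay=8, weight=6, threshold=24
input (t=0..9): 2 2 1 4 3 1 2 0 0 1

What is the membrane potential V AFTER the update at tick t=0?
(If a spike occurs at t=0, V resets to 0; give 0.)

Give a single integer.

Answer: 12

Derivation:
t=0: input=2 -> V=12
t=1: input=2 -> V=21
t=2: input=1 -> V=22
t=3: input=4 -> V=0 FIRE
t=4: input=3 -> V=18
t=5: input=1 -> V=20
t=6: input=2 -> V=0 FIRE
t=7: input=0 -> V=0
t=8: input=0 -> V=0
t=9: input=1 -> V=6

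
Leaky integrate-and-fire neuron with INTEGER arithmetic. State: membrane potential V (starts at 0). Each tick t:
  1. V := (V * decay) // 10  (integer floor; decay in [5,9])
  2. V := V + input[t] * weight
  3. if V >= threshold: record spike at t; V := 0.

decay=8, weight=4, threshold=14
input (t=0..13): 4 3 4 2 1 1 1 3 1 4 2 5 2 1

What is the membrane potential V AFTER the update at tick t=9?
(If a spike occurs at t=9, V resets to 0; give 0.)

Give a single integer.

t=0: input=4 -> V=0 FIRE
t=1: input=3 -> V=12
t=2: input=4 -> V=0 FIRE
t=3: input=2 -> V=8
t=4: input=1 -> V=10
t=5: input=1 -> V=12
t=6: input=1 -> V=13
t=7: input=3 -> V=0 FIRE
t=8: input=1 -> V=4
t=9: input=4 -> V=0 FIRE
t=10: input=2 -> V=8
t=11: input=5 -> V=0 FIRE
t=12: input=2 -> V=8
t=13: input=1 -> V=10

Answer: 0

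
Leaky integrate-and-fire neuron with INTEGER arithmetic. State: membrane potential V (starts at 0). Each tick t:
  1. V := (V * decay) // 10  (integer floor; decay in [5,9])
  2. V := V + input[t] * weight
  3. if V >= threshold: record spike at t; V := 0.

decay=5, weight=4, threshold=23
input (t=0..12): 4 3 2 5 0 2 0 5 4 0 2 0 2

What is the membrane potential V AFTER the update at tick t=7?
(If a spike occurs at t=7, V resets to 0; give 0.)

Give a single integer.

t=0: input=4 -> V=16
t=1: input=3 -> V=20
t=2: input=2 -> V=18
t=3: input=5 -> V=0 FIRE
t=4: input=0 -> V=0
t=5: input=2 -> V=8
t=6: input=0 -> V=4
t=7: input=5 -> V=22
t=8: input=4 -> V=0 FIRE
t=9: input=0 -> V=0
t=10: input=2 -> V=8
t=11: input=0 -> V=4
t=12: input=2 -> V=10

Answer: 22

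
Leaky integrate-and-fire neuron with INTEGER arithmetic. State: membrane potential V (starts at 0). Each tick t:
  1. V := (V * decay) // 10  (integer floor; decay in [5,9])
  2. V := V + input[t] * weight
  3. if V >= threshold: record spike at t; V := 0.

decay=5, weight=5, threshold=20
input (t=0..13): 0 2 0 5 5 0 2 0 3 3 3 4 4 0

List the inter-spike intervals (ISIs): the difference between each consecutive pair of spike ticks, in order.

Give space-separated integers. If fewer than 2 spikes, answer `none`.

t=0: input=0 -> V=0
t=1: input=2 -> V=10
t=2: input=0 -> V=5
t=3: input=5 -> V=0 FIRE
t=4: input=5 -> V=0 FIRE
t=5: input=0 -> V=0
t=6: input=2 -> V=10
t=7: input=0 -> V=5
t=8: input=3 -> V=17
t=9: input=3 -> V=0 FIRE
t=10: input=3 -> V=15
t=11: input=4 -> V=0 FIRE
t=12: input=4 -> V=0 FIRE
t=13: input=0 -> V=0

Answer: 1 5 2 1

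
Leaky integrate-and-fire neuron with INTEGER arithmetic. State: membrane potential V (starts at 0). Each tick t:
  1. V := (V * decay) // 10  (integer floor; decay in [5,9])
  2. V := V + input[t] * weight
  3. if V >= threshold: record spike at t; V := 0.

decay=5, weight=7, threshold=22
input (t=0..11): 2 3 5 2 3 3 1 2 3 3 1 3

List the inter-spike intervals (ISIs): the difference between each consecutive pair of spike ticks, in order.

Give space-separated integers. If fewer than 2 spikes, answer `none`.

Answer: 1 2 3 2 2

Derivation:
t=0: input=2 -> V=14
t=1: input=3 -> V=0 FIRE
t=2: input=5 -> V=0 FIRE
t=3: input=2 -> V=14
t=4: input=3 -> V=0 FIRE
t=5: input=3 -> V=21
t=6: input=1 -> V=17
t=7: input=2 -> V=0 FIRE
t=8: input=3 -> V=21
t=9: input=3 -> V=0 FIRE
t=10: input=1 -> V=7
t=11: input=3 -> V=0 FIRE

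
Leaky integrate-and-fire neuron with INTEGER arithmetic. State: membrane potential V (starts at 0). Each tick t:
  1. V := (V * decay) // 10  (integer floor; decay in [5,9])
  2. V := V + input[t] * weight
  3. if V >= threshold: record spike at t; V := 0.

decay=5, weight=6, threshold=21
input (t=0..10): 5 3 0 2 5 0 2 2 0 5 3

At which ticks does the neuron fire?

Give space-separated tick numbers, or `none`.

Answer: 0 4 9

Derivation:
t=0: input=5 -> V=0 FIRE
t=1: input=3 -> V=18
t=2: input=0 -> V=9
t=3: input=2 -> V=16
t=4: input=5 -> V=0 FIRE
t=5: input=0 -> V=0
t=6: input=2 -> V=12
t=7: input=2 -> V=18
t=8: input=0 -> V=9
t=9: input=5 -> V=0 FIRE
t=10: input=3 -> V=18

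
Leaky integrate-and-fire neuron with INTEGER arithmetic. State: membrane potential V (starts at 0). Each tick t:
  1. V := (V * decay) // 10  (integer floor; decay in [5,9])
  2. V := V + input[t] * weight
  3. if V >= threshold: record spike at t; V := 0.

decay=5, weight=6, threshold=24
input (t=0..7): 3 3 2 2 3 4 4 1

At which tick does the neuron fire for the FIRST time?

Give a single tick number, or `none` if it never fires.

t=0: input=3 -> V=18
t=1: input=3 -> V=0 FIRE
t=2: input=2 -> V=12
t=3: input=2 -> V=18
t=4: input=3 -> V=0 FIRE
t=5: input=4 -> V=0 FIRE
t=6: input=4 -> V=0 FIRE
t=7: input=1 -> V=6

Answer: 1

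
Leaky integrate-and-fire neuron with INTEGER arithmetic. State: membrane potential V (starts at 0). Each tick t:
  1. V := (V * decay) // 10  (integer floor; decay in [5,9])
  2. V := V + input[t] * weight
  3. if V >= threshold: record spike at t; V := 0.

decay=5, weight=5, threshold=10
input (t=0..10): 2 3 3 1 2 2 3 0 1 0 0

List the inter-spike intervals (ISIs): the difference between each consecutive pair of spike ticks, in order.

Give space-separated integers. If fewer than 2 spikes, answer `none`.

t=0: input=2 -> V=0 FIRE
t=1: input=3 -> V=0 FIRE
t=2: input=3 -> V=0 FIRE
t=3: input=1 -> V=5
t=4: input=2 -> V=0 FIRE
t=5: input=2 -> V=0 FIRE
t=6: input=3 -> V=0 FIRE
t=7: input=0 -> V=0
t=8: input=1 -> V=5
t=9: input=0 -> V=2
t=10: input=0 -> V=1

Answer: 1 1 2 1 1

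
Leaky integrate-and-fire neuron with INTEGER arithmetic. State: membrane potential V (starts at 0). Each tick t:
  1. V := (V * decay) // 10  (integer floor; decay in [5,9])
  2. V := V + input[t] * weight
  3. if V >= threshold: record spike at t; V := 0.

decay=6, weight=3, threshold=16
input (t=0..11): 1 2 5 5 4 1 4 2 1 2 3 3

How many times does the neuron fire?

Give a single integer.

Answer: 3

Derivation:
t=0: input=1 -> V=3
t=1: input=2 -> V=7
t=2: input=5 -> V=0 FIRE
t=3: input=5 -> V=15
t=4: input=4 -> V=0 FIRE
t=5: input=1 -> V=3
t=6: input=4 -> V=13
t=7: input=2 -> V=13
t=8: input=1 -> V=10
t=9: input=2 -> V=12
t=10: input=3 -> V=0 FIRE
t=11: input=3 -> V=9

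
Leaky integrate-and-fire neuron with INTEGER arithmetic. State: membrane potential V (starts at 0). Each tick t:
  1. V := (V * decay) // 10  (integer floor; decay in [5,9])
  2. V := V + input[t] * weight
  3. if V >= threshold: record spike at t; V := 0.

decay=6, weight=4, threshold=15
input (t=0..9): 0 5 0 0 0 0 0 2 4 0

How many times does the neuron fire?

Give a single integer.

Answer: 2

Derivation:
t=0: input=0 -> V=0
t=1: input=5 -> V=0 FIRE
t=2: input=0 -> V=0
t=3: input=0 -> V=0
t=4: input=0 -> V=0
t=5: input=0 -> V=0
t=6: input=0 -> V=0
t=7: input=2 -> V=8
t=8: input=4 -> V=0 FIRE
t=9: input=0 -> V=0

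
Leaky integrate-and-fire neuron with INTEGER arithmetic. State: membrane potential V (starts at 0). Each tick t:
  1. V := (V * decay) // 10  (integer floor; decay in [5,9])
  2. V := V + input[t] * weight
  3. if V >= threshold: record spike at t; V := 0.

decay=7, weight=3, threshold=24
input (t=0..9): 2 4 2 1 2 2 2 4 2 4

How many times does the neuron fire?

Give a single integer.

t=0: input=2 -> V=6
t=1: input=4 -> V=16
t=2: input=2 -> V=17
t=3: input=1 -> V=14
t=4: input=2 -> V=15
t=5: input=2 -> V=16
t=6: input=2 -> V=17
t=7: input=4 -> V=23
t=8: input=2 -> V=22
t=9: input=4 -> V=0 FIRE

Answer: 1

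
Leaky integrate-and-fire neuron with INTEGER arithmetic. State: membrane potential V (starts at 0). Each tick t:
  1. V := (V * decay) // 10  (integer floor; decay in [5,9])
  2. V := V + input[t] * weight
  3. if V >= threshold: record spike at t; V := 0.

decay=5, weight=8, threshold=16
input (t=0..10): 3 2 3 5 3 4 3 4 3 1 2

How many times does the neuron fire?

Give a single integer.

t=0: input=3 -> V=0 FIRE
t=1: input=2 -> V=0 FIRE
t=2: input=3 -> V=0 FIRE
t=3: input=5 -> V=0 FIRE
t=4: input=3 -> V=0 FIRE
t=5: input=4 -> V=0 FIRE
t=6: input=3 -> V=0 FIRE
t=7: input=4 -> V=0 FIRE
t=8: input=3 -> V=0 FIRE
t=9: input=1 -> V=8
t=10: input=2 -> V=0 FIRE

Answer: 10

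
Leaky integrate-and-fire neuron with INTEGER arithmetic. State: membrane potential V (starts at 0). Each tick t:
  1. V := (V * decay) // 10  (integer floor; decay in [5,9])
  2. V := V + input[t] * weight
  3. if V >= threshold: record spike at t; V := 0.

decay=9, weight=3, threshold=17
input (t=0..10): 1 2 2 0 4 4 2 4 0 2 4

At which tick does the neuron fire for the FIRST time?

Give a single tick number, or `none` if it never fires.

t=0: input=1 -> V=3
t=1: input=2 -> V=8
t=2: input=2 -> V=13
t=3: input=0 -> V=11
t=4: input=4 -> V=0 FIRE
t=5: input=4 -> V=12
t=6: input=2 -> V=16
t=7: input=4 -> V=0 FIRE
t=8: input=0 -> V=0
t=9: input=2 -> V=6
t=10: input=4 -> V=0 FIRE

Answer: 4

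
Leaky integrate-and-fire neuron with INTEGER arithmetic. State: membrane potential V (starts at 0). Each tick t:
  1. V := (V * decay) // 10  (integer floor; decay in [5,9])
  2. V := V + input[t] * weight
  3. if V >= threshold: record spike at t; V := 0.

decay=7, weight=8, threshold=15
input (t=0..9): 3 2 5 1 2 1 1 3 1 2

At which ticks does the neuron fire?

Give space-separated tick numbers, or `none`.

t=0: input=3 -> V=0 FIRE
t=1: input=2 -> V=0 FIRE
t=2: input=5 -> V=0 FIRE
t=3: input=1 -> V=8
t=4: input=2 -> V=0 FIRE
t=5: input=1 -> V=8
t=6: input=1 -> V=13
t=7: input=3 -> V=0 FIRE
t=8: input=1 -> V=8
t=9: input=2 -> V=0 FIRE

Answer: 0 1 2 4 7 9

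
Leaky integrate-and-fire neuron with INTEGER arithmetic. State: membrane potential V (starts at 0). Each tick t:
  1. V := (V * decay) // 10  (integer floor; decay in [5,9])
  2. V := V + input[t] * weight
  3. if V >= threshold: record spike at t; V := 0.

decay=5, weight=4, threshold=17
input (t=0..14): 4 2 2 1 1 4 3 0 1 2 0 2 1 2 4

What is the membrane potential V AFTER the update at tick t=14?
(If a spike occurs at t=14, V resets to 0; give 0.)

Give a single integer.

t=0: input=4 -> V=16
t=1: input=2 -> V=16
t=2: input=2 -> V=16
t=3: input=1 -> V=12
t=4: input=1 -> V=10
t=5: input=4 -> V=0 FIRE
t=6: input=3 -> V=12
t=7: input=0 -> V=6
t=8: input=1 -> V=7
t=9: input=2 -> V=11
t=10: input=0 -> V=5
t=11: input=2 -> V=10
t=12: input=1 -> V=9
t=13: input=2 -> V=12
t=14: input=4 -> V=0 FIRE

Answer: 0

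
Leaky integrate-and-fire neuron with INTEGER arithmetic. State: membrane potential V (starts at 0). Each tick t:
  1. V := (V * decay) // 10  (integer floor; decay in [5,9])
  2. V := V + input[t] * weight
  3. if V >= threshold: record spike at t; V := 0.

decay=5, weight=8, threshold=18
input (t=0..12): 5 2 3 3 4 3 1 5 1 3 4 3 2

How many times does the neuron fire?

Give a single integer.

t=0: input=5 -> V=0 FIRE
t=1: input=2 -> V=16
t=2: input=3 -> V=0 FIRE
t=3: input=3 -> V=0 FIRE
t=4: input=4 -> V=0 FIRE
t=5: input=3 -> V=0 FIRE
t=6: input=1 -> V=8
t=7: input=5 -> V=0 FIRE
t=8: input=1 -> V=8
t=9: input=3 -> V=0 FIRE
t=10: input=4 -> V=0 FIRE
t=11: input=3 -> V=0 FIRE
t=12: input=2 -> V=16

Answer: 9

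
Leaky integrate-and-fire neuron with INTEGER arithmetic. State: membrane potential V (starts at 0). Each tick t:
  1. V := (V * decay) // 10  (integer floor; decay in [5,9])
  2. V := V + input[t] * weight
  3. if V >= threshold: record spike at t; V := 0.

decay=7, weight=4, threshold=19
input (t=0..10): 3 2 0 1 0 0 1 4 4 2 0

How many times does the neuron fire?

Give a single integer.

Answer: 2

Derivation:
t=0: input=3 -> V=12
t=1: input=2 -> V=16
t=2: input=0 -> V=11
t=3: input=1 -> V=11
t=4: input=0 -> V=7
t=5: input=0 -> V=4
t=6: input=1 -> V=6
t=7: input=4 -> V=0 FIRE
t=8: input=4 -> V=16
t=9: input=2 -> V=0 FIRE
t=10: input=0 -> V=0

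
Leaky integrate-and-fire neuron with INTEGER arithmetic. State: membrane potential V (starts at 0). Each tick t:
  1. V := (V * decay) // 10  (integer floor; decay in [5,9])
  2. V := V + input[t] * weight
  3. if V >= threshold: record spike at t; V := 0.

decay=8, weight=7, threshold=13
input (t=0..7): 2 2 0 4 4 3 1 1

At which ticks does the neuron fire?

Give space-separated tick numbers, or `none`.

t=0: input=2 -> V=0 FIRE
t=1: input=2 -> V=0 FIRE
t=2: input=0 -> V=0
t=3: input=4 -> V=0 FIRE
t=4: input=4 -> V=0 FIRE
t=5: input=3 -> V=0 FIRE
t=6: input=1 -> V=7
t=7: input=1 -> V=12

Answer: 0 1 3 4 5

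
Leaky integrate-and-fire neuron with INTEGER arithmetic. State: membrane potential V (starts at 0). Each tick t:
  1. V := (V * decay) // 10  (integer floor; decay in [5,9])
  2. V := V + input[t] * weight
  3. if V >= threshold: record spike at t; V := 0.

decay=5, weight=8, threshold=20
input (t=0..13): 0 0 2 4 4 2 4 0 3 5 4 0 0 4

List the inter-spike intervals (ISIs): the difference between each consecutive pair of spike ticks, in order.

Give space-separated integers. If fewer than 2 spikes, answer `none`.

t=0: input=0 -> V=0
t=1: input=0 -> V=0
t=2: input=2 -> V=16
t=3: input=4 -> V=0 FIRE
t=4: input=4 -> V=0 FIRE
t=5: input=2 -> V=16
t=6: input=4 -> V=0 FIRE
t=7: input=0 -> V=0
t=8: input=3 -> V=0 FIRE
t=9: input=5 -> V=0 FIRE
t=10: input=4 -> V=0 FIRE
t=11: input=0 -> V=0
t=12: input=0 -> V=0
t=13: input=4 -> V=0 FIRE

Answer: 1 2 2 1 1 3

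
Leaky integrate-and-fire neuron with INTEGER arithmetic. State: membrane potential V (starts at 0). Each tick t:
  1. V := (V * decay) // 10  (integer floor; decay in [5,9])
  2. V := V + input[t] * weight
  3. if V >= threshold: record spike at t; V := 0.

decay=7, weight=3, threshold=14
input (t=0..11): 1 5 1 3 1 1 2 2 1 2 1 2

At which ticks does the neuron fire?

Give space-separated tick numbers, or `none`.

t=0: input=1 -> V=3
t=1: input=5 -> V=0 FIRE
t=2: input=1 -> V=3
t=3: input=3 -> V=11
t=4: input=1 -> V=10
t=5: input=1 -> V=10
t=6: input=2 -> V=13
t=7: input=2 -> V=0 FIRE
t=8: input=1 -> V=3
t=9: input=2 -> V=8
t=10: input=1 -> V=8
t=11: input=2 -> V=11

Answer: 1 7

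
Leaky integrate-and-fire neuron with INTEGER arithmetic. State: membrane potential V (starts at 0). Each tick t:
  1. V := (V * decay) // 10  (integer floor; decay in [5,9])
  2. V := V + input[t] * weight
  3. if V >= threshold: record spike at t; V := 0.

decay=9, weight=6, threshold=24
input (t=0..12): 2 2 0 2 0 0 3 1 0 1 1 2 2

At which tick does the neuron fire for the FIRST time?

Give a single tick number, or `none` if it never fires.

Answer: 3

Derivation:
t=0: input=2 -> V=12
t=1: input=2 -> V=22
t=2: input=0 -> V=19
t=3: input=2 -> V=0 FIRE
t=4: input=0 -> V=0
t=5: input=0 -> V=0
t=6: input=3 -> V=18
t=7: input=1 -> V=22
t=8: input=0 -> V=19
t=9: input=1 -> V=23
t=10: input=1 -> V=0 FIRE
t=11: input=2 -> V=12
t=12: input=2 -> V=22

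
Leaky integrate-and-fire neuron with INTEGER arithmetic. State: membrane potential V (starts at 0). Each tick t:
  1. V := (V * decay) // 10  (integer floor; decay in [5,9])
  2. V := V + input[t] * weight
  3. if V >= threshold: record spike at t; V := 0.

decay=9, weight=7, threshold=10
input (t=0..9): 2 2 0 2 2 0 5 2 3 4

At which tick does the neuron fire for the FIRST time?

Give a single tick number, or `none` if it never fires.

Answer: 0

Derivation:
t=0: input=2 -> V=0 FIRE
t=1: input=2 -> V=0 FIRE
t=2: input=0 -> V=0
t=3: input=2 -> V=0 FIRE
t=4: input=2 -> V=0 FIRE
t=5: input=0 -> V=0
t=6: input=5 -> V=0 FIRE
t=7: input=2 -> V=0 FIRE
t=8: input=3 -> V=0 FIRE
t=9: input=4 -> V=0 FIRE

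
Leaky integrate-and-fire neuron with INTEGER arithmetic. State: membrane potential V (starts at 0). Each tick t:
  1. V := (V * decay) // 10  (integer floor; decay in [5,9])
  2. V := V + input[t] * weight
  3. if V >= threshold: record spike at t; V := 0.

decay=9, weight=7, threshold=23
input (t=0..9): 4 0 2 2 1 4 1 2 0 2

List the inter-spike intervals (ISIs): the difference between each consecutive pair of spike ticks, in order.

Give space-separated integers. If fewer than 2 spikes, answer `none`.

Answer: 3 2 4

Derivation:
t=0: input=4 -> V=0 FIRE
t=1: input=0 -> V=0
t=2: input=2 -> V=14
t=3: input=2 -> V=0 FIRE
t=4: input=1 -> V=7
t=5: input=4 -> V=0 FIRE
t=6: input=1 -> V=7
t=7: input=2 -> V=20
t=8: input=0 -> V=18
t=9: input=2 -> V=0 FIRE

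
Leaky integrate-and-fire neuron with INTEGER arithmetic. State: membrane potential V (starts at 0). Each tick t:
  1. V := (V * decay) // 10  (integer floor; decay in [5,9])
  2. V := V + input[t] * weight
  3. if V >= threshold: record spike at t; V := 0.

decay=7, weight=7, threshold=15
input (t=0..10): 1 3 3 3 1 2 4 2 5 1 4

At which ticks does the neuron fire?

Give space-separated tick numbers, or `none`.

Answer: 1 2 3 5 6 8 10

Derivation:
t=0: input=1 -> V=7
t=1: input=3 -> V=0 FIRE
t=2: input=3 -> V=0 FIRE
t=3: input=3 -> V=0 FIRE
t=4: input=1 -> V=7
t=5: input=2 -> V=0 FIRE
t=6: input=4 -> V=0 FIRE
t=7: input=2 -> V=14
t=8: input=5 -> V=0 FIRE
t=9: input=1 -> V=7
t=10: input=4 -> V=0 FIRE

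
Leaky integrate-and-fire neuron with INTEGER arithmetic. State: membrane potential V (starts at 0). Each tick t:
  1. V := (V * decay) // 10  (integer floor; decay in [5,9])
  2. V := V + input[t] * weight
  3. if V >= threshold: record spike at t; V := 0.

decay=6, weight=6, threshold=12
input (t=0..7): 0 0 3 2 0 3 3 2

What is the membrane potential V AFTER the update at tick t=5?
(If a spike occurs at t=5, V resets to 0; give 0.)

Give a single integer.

t=0: input=0 -> V=0
t=1: input=0 -> V=0
t=2: input=3 -> V=0 FIRE
t=3: input=2 -> V=0 FIRE
t=4: input=0 -> V=0
t=5: input=3 -> V=0 FIRE
t=6: input=3 -> V=0 FIRE
t=7: input=2 -> V=0 FIRE

Answer: 0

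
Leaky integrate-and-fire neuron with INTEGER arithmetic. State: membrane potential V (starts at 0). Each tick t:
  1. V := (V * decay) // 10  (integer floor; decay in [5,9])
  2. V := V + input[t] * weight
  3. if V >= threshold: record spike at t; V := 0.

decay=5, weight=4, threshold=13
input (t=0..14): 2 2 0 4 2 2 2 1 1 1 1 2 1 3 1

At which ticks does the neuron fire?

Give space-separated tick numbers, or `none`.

Answer: 3 6 13

Derivation:
t=0: input=2 -> V=8
t=1: input=2 -> V=12
t=2: input=0 -> V=6
t=3: input=4 -> V=0 FIRE
t=4: input=2 -> V=8
t=5: input=2 -> V=12
t=6: input=2 -> V=0 FIRE
t=7: input=1 -> V=4
t=8: input=1 -> V=6
t=9: input=1 -> V=7
t=10: input=1 -> V=7
t=11: input=2 -> V=11
t=12: input=1 -> V=9
t=13: input=3 -> V=0 FIRE
t=14: input=1 -> V=4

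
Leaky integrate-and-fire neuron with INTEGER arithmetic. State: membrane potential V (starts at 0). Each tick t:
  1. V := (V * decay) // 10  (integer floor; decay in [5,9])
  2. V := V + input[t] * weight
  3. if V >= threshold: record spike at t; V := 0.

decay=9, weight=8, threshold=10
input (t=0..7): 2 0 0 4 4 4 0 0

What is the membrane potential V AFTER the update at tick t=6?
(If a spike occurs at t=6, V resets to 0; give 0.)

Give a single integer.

Answer: 0

Derivation:
t=0: input=2 -> V=0 FIRE
t=1: input=0 -> V=0
t=2: input=0 -> V=0
t=3: input=4 -> V=0 FIRE
t=4: input=4 -> V=0 FIRE
t=5: input=4 -> V=0 FIRE
t=6: input=0 -> V=0
t=7: input=0 -> V=0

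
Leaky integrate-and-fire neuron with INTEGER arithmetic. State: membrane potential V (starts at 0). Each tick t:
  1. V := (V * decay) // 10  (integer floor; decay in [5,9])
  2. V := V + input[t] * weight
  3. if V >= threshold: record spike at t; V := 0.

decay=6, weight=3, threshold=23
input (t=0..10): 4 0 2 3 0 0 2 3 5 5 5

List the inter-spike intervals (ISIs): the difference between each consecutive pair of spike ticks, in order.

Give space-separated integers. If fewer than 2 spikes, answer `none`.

t=0: input=4 -> V=12
t=1: input=0 -> V=7
t=2: input=2 -> V=10
t=3: input=3 -> V=15
t=4: input=0 -> V=9
t=5: input=0 -> V=5
t=6: input=2 -> V=9
t=7: input=3 -> V=14
t=8: input=5 -> V=0 FIRE
t=9: input=5 -> V=15
t=10: input=5 -> V=0 FIRE

Answer: 2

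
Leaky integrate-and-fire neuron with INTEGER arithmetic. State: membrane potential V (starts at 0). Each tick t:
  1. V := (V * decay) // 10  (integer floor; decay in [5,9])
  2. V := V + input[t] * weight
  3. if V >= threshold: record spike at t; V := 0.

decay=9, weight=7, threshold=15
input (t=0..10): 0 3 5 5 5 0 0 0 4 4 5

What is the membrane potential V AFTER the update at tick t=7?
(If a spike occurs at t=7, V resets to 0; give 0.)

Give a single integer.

t=0: input=0 -> V=0
t=1: input=3 -> V=0 FIRE
t=2: input=5 -> V=0 FIRE
t=3: input=5 -> V=0 FIRE
t=4: input=5 -> V=0 FIRE
t=5: input=0 -> V=0
t=6: input=0 -> V=0
t=7: input=0 -> V=0
t=8: input=4 -> V=0 FIRE
t=9: input=4 -> V=0 FIRE
t=10: input=5 -> V=0 FIRE

Answer: 0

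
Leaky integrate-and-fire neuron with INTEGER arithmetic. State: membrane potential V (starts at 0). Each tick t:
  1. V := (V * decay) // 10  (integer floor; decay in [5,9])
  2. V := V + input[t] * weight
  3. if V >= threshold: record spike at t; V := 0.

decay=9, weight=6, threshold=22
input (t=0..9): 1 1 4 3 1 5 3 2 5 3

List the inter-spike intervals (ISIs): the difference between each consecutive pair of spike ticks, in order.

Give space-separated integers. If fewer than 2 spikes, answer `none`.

Answer: 2 1 2 1

Derivation:
t=0: input=1 -> V=6
t=1: input=1 -> V=11
t=2: input=4 -> V=0 FIRE
t=3: input=3 -> V=18
t=4: input=1 -> V=0 FIRE
t=5: input=5 -> V=0 FIRE
t=6: input=3 -> V=18
t=7: input=2 -> V=0 FIRE
t=8: input=5 -> V=0 FIRE
t=9: input=3 -> V=18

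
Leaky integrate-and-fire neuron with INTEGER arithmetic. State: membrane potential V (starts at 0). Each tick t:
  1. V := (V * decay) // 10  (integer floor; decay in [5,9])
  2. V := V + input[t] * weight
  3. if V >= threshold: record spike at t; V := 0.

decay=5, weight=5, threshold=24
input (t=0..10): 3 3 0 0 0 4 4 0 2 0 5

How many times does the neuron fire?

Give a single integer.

t=0: input=3 -> V=15
t=1: input=3 -> V=22
t=2: input=0 -> V=11
t=3: input=0 -> V=5
t=4: input=0 -> V=2
t=5: input=4 -> V=21
t=6: input=4 -> V=0 FIRE
t=7: input=0 -> V=0
t=8: input=2 -> V=10
t=9: input=0 -> V=5
t=10: input=5 -> V=0 FIRE

Answer: 2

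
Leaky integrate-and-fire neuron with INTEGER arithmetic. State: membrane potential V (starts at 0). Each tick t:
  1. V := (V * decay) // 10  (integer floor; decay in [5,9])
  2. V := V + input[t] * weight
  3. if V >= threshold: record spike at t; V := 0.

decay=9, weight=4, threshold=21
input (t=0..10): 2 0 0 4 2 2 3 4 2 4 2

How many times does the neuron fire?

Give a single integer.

Answer: 4

Derivation:
t=0: input=2 -> V=8
t=1: input=0 -> V=7
t=2: input=0 -> V=6
t=3: input=4 -> V=0 FIRE
t=4: input=2 -> V=8
t=5: input=2 -> V=15
t=6: input=3 -> V=0 FIRE
t=7: input=4 -> V=16
t=8: input=2 -> V=0 FIRE
t=9: input=4 -> V=16
t=10: input=2 -> V=0 FIRE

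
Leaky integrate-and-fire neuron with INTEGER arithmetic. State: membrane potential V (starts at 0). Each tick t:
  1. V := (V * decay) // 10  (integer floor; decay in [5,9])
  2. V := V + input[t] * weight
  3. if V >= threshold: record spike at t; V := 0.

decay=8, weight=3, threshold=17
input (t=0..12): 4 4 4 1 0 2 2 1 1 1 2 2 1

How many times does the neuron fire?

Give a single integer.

t=0: input=4 -> V=12
t=1: input=4 -> V=0 FIRE
t=2: input=4 -> V=12
t=3: input=1 -> V=12
t=4: input=0 -> V=9
t=5: input=2 -> V=13
t=6: input=2 -> V=16
t=7: input=1 -> V=15
t=8: input=1 -> V=15
t=9: input=1 -> V=15
t=10: input=2 -> V=0 FIRE
t=11: input=2 -> V=6
t=12: input=1 -> V=7

Answer: 2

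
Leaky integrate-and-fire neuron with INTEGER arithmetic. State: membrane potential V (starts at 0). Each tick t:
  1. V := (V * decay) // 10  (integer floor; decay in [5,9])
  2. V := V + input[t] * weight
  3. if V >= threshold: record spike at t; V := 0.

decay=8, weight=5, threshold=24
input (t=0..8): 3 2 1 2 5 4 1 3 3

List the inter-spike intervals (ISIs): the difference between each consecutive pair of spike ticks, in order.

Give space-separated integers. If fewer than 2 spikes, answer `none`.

t=0: input=3 -> V=15
t=1: input=2 -> V=22
t=2: input=1 -> V=22
t=3: input=2 -> V=0 FIRE
t=4: input=5 -> V=0 FIRE
t=5: input=4 -> V=20
t=6: input=1 -> V=21
t=7: input=3 -> V=0 FIRE
t=8: input=3 -> V=15

Answer: 1 3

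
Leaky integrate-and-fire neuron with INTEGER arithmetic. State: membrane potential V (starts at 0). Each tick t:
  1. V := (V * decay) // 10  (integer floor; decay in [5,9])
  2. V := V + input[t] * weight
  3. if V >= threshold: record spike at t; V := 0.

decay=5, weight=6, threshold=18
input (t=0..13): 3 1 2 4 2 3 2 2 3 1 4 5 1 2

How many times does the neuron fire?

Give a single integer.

t=0: input=3 -> V=0 FIRE
t=1: input=1 -> V=6
t=2: input=2 -> V=15
t=3: input=4 -> V=0 FIRE
t=4: input=2 -> V=12
t=5: input=3 -> V=0 FIRE
t=6: input=2 -> V=12
t=7: input=2 -> V=0 FIRE
t=8: input=3 -> V=0 FIRE
t=9: input=1 -> V=6
t=10: input=4 -> V=0 FIRE
t=11: input=5 -> V=0 FIRE
t=12: input=1 -> V=6
t=13: input=2 -> V=15

Answer: 7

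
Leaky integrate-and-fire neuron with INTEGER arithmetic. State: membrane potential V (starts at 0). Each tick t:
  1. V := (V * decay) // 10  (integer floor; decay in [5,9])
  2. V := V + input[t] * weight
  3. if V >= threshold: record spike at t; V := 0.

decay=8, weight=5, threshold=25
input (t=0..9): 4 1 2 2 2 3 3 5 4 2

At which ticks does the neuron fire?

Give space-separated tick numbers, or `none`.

t=0: input=4 -> V=20
t=1: input=1 -> V=21
t=2: input=2 -> V=0 FIRE
t=3: input=2 -> V=10
t=4: input=2 -> V=18
t=5: input=3 -> V=0 FIRE
t=6: input=3 -> V=15
t=7: input=5 -> V=0 FIRE
t=8: input=4 -> V=20
t=9: input=2 -> V=0 FIRE

Answer: 2 5 7 9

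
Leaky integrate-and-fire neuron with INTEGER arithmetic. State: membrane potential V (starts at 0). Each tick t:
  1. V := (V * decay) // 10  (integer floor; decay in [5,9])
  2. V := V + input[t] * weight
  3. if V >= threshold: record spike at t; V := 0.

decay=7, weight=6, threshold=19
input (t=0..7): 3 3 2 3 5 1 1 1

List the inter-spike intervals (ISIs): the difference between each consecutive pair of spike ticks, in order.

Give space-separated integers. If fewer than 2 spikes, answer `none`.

t=0: input=3 -> V=18
t=1: input=3 -> V=0 FIRE
t=2: input=2 -> V=12
t=3: input=3 -> V=0 FIRE
t=4: input=5 -> V=0 FIRE
t=5: input=1 -> V=6
t=6: input=1 -> V=10
t=7: input=1 -> V=13

Answer: 2 1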